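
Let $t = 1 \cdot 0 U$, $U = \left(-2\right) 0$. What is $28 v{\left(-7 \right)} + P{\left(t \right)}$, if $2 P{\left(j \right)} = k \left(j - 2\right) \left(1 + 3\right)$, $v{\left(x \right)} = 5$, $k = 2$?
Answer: $132$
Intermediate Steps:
$U = 0$
$t = 0$ ($t = 1 \cdot 0 \cdot 0 = 0 \cdot 0 = 0$)
$P{\left(j \right)} = -8 + 4 j$ ($P{\left(j \right)} = \frac{2 \left(j - 2\right) \left(1 + 3\right)}{2} = \frac{2 \left(-2 + j\right) 4}{2} = \frac{2 \left(-8 + 4 j\right)}{2} = \frac{-16 + 8 j}{2} = -8 + 4 j$)
$28 v{\left(-7 \right)} + P{\left(t \right)} = 28 \cdot 5 + \left(-8 + 4 \cdot 0\right) = 140 + \left(-8 + 0\right) = 140 - 8 = 132$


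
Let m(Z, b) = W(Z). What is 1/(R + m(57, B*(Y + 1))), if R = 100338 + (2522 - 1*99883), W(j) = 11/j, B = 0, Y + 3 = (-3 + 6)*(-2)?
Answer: 57/169700 ≈ 0.00033589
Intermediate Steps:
Y = -9 (Y = -3 + (-3 + 6)*(-2) = -3 + 3*(-2) = -3 - 6 = -9)
m(Z, b) = 11/Z
R = 2977 (R = 100338 + (2522 - 99883) = 100338 - 97361 = 2977)
1/(R + m(57, B*(Y + 1))) = 1/(2977 + 11/57) = 1/(169700/57) = 57/169700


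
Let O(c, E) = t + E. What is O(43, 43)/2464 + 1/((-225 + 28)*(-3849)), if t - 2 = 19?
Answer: 1516583/58385481 ≈ 0.025975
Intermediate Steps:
t = 21 (t = 2 + 19 = 21)
O(c, E) = 21 + E
O(43, 43)/2464 + 1/((-225 + 28)*(-3849)) = (21 + 43)/2464 + 1/((-225 + 28)*(-3849)) = 64*(1/2464) - 1/3849/(-197) = 2/77 - 1/197*(-1/3849) = 2/77 + 1/758253 = 1516583/58385481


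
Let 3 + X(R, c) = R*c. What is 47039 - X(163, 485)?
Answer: -32013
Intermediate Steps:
X(R, c) = -3 + R*c
47039 - X(163, 485) = 47039 - (-3 + 163*485) = 47039 - (-3 + 79055) = 47039 - 1*79052 = 47039 - 79052 = -32013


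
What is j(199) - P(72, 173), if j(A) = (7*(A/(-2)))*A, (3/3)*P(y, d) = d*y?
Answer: -302119/2 ≈ -1.5106e+5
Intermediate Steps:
P(y, d) = d*y
j(A) = -7*A**2/2 (j(A) = (7*(A*(-1/2)))*A = (7*(-A/2))*A = (-7*A/2)*A = -7*A**2/2)
j(199) - P(72, 173) = -7/2*199**2 - 173*72 = -7/2*39601 - 1*12456 = -277207/2 - 12456 = -302119/2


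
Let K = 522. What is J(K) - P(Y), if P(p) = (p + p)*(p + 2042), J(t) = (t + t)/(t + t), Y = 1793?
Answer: -13752309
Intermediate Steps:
J(t) = 1 (J(t) = (2*t)/((2*t)) = (2*t)*(1/(2*t)) = 1)
P(p) = 2*p*(2042 + p) (P(p) = (2*p)*(2042 + p) = 2*p*(2042 + p))
J(K) - P(Y) = 1 - 2*1793*(2042 + 1793) = 1 - 2*1793*3835 = 1 - 1*13752310 = 1 - 13752310 = -13752309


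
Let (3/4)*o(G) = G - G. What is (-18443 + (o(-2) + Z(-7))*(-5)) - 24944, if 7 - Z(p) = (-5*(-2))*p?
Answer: -43772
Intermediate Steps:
o(G) = 0 (o(G) = 4*(G - G)/3 = (4/3)*0 = 0)
Z(p) = 7 - 10*p (Z(p) = 7 - (-5*(-2))*p = 7 - 10*p)
(-18443 + (o(-2) + Z(-7))*(-5)) - 24944 = (-18443 + (0 + (7 - 10*(-7)))*(-5)) - 24944 = (-18443 + (0 + (7 + 70))*(-5)) - 24944 = (-18443 + (0 + 77)*(-5)) - 24944 = (-18443 + 77*(-5)) - 24944 = (-18443 - 385) - 24944 = -18828 - 24944 = -43772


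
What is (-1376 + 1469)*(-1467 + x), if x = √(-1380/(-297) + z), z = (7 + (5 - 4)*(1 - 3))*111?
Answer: -136431 + 31*√609455/11 ≈ -1.3423e+5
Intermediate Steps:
z = 555 (z = (7 + 1*(-2))*111 = (7 - 2)*111 = 5*111 = 555)
x = √609455/33 (x = √(-1380/(-297) + 555) = √(-1380*(-1/297) + 555) = √(460/99 + 555) = √(55405/99) = √609455/33 ≈ 23.657)
(-1376 + 1469)*(-1467 + x) = (-1376 + 1469)*(-1467 + √609455/33) = 93*(-1467 + √609455/33) = -136431 + 31*√609455/11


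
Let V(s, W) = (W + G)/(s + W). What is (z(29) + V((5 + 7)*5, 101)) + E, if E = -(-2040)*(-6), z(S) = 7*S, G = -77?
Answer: -1937933/161 ≈ -12037.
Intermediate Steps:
V(s, W) = (-77 + W)/(W + s) (V(s, W) = (W - 77)/(s + W) = (-77 + W)/(W + s))
E = -12240 (E = -15*816 = -12240)
(z(29) + V((5 + 7)*5, 101)) + E = (7*29 + (-77 + 101)/(101 + (5 + 7)*5)) - 12240 = (203 + 24/(101 + 12*5)) - 12240 = (203 + 24/(101 + 60)) - 12240 = (203 + 24/161) - 12240 = 32707/161 - 12240 = -1937933/161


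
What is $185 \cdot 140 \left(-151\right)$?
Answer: $-3910900$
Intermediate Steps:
$185 \cdot 140 \left(-151\right) = 25900 \left(-151\right) = -3910900$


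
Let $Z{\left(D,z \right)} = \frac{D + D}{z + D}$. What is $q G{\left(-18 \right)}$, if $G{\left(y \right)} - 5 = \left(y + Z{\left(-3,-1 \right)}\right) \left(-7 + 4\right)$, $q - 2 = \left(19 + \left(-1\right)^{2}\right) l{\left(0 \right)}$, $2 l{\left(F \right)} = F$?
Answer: $109$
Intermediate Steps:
$Z{\left(D,z \right)} = \frac{2 D}{D + z}$
$l{\left(F \right)} = \frac{F}{2}$
$q = 2$ ($q = 2 + \left(19 + \left(-1\right)^{2}\right) \frac{1}{2} \cdot 0 = 2 + \left(19 + 1\right) 0 = 2 + 20 \cdot 0 = 2 + 0 = 2$)
$G{\left(y \right)} = \frac{1}{2} - 3 y$ ($G{\left(y \right)} = 5 + \left(y + 2 \left(-3\right) \frac{1}{-3 - 1}\right) \left(-7 + 4\right) = 5 + \left(y + 2 \left(-3\right) \frac{1}{-4}\right) \left(-3\right) = 5 + \left(y + 2 \left(-3\right) \left(- \frac{1}{4}\right)\right) \left(-3\right) = 5 + \left(y + \frac{3}{2}\right) \left(-3\right) = 5 + \left(\frac{3}{2} + y\right) \left(-3\right) = 5 - \left(\frac{9}{2} + 3 y\right) = \frac{1}{2} - 3 y$)
$q G{\left(-18 \right)} = 2 \left(\frac{1}{2} - -54\right) = 2 \left(\frac{1}{2} + 54\right) = 2 \cdot \frac{109}{2} = 109$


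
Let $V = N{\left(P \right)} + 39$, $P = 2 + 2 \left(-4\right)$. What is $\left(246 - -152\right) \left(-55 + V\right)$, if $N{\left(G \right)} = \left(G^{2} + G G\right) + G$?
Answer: $19900$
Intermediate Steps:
$P = -6$ ($P = 2 - 8 = -6$)
$N{\left(G \right)} = G + 2 G^{2}$ ($N{\left(G \right)} = \left(G^{2} + G^{2}\right) + G = 2 G^{2} + G = G + 2 G^{2}$)
$V = 105$ ($V = - 6 \left(1 + 2 \left(-6\right)\right) + 39 = - 6 \left(1 - 12\right) + 39 = \left(-6\right) \left(-11\right) + 39 = 66 + 39 = 105$)
$\left(246 - -152\right) \left(-55 + V\right) = \left(246 - -152\right) \left(-55 + 105\right) = \left(246 + 152\right) 50 = 398 \cdot 50 = 19900$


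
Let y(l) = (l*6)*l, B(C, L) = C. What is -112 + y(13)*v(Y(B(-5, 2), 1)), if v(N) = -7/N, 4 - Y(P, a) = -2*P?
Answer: 1071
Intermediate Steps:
Y(P, a) = 4 + 2*P (Y(P, a) = 4 - (-2)*P = 4 + 2*P)
y(l) = 6*l**2 (y(l) = (6*l)*l = 6*l**2)
-112 + y(13)*v(Y(B(-5, 2), 1)) = -112 + (6*13**2)*(-7/(4 + 2*(-5))) = -112 + (6*169)*(-7/(4 - 10)) = -112 + 1014*(-7/(-6)) = -112 + 1014*(-7*(-1/6)) = -112 + 1014*(7/6) = -112 + 1183 = 1071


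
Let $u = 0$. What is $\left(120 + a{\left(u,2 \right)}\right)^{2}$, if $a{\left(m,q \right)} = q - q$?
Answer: $14400$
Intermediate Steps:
$a{\left(m,q \right)} = 0$
$\left(120 + a{\left(u,2 \right)}\right)^{2} = \left(120 + 0\right)^{2} = 120^{2} = 14400$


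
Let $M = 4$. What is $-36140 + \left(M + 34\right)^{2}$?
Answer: $-34696$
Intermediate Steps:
$-36140 + \left(M + 34\right)^{2} = -36140 + \left(4 + 34\right)^{2} = -36140 + 38^{2} = -36140 + 1444 = -34696$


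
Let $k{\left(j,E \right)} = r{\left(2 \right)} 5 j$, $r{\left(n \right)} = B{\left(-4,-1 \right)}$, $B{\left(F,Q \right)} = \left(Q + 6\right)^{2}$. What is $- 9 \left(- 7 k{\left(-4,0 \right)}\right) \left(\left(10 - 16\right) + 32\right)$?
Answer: $-819000$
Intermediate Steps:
$B{\left(F,Q \right)} = \left(6 + Q\right)^{2}$
$r{\left(n \right)} = 25$ ($r{\left(n \right)} = \left(6 - 1\right)^{2} = 5^{2} = 25$)
$k{\left(j,E \right)} = 125 j$ ($k{\left(j,E \right)} = 25 \cdot 5 j = 125 j$)
$- 9 \left(- 7 k{\left(-4,0 \right)}\right) \left(\left(10 - 16\right) + 32\right) = - 9 \left(- 7 \cdot 125 \left(-4\right)\right) \left(\left(10 - 16\right) + 32\right) = - 9 \left(\left(-7\right) \left(-500\right)\right) \left(-6 + 32\right) = \left(-9\right) 3500 \cdot 26 = \left(-31500\right) 26 = -819000$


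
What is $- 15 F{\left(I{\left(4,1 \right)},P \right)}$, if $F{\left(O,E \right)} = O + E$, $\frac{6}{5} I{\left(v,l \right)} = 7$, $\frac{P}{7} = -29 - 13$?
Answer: $\frac{8645}{2} \approx 4322.5$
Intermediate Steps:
$P = -294$ ($P = 7 \left(-29 - 13\right) = 7 \left(-42\right) = -294$)
$I{\left(v,l \right)} = \frac{35}{6}$ ($I{\left(v,l \right)} = \frac{5}{6} \cdot 7 = \frac{35}{6}$)
$F{\left(O,E \right)} = E + O$
$- 15 F{\left(I{\left(4,1 \right)},P \right)} = - 15 \left(-294 + \frac{35}{6}\right) = \left(-15\right) \left(- \frac{1729}{6}\right) = \frac{8645}{2}$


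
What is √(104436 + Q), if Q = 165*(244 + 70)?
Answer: √156246 ≈ 395.28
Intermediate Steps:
Q = 51810 (Q = 165*314 = 51810)
√(104436 + Q) = √(104436 + 51810) = √156246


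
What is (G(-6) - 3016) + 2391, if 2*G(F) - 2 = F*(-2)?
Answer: -618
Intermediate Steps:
G(F) = 1 - F (G(F) = 1 + (F*(-2))/2 = 1 + (-2*F)/2 = 1 - F)
(G(-6) - 3016) + 2391 = ((1 - 1*(-6)) - 3016) + 2391 = ((1 + 6) - 3016) + 2391 = (7 - 3016) + 2391 = -3009 + 2391 = -618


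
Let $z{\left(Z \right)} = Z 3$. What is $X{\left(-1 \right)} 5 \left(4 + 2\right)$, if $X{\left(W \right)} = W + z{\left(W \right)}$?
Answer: $-120$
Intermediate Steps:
$z{\left(Z \right)} = 3 Z$
$X{\left(W \right)} = 4 W$ ($X{\left(W \right)} = W + 3 W = 4 W$)
$X{\left(-1 \right)} 5 \left(4 + 2\right) = 4 \left(-1\right) 5 \left(4 + 2\right) = - 4 \cdot 5 \cdot 6 = \left(-4\right) 30 = -120$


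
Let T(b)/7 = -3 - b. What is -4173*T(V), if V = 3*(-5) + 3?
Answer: -262899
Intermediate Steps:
V = -12 (V = -15 + 3 = -12)
T(b) = -21 - 7*b (T(b) = 7*(-3 - b) = -21 - 7*b)
-4173*T(V) = -4173*(-21 - 7*(-12)) = -4173*(-21 + 84) = -4173*63 = -262899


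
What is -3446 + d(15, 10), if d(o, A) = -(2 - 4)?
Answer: -3444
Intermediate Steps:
d(o, A) = 2 (d(o, A) = -1*(-2) = 2)
-3446 + d(15, 10) = -3446 + 2 = -3444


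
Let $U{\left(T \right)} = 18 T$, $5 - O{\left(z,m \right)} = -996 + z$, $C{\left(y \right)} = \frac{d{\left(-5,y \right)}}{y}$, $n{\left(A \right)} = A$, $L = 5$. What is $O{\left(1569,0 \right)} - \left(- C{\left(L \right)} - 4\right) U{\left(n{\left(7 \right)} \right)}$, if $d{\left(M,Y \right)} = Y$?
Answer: $62$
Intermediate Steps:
$C{\left(y \right)} = 1$ ($C{\left(y \right)} = \frac{y}{y} = 1$)
$O{\left(z,m \right)} = 1001 - z$ ($O{\left(z,m \right)} = 5 - \left(-996 + z\right) = 1001 - z$)
$O{\left(1569,0 \right)} - \left(- C{\left(L \right)} - 4\right) U{\left(n{\left(7 \right)} \right)} = \left(1001 - 1569\right) - \left(\left(-1\right) 1 - 4\right) 18 \cdot 7 = \left(1001 - 1569\right) - \left(-1 - 4\right) 126 = -568 - \left(-5\right) 126 = -568 - -630 = -568 + 630 = 62$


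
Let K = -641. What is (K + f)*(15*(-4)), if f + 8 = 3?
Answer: 38760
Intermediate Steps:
f = -5 (f = -8 + 3 = -5)
(K + f)*(15*(-4)) = (-641 - 5)*(15*(-4)) = -646*(-60) = 38760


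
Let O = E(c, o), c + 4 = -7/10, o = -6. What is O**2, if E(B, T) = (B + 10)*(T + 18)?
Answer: 101124/25 ≈ 4045.0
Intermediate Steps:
c = -47/10 (c = -4 - 7/10 = -47/10 ≈ -4.7000)
E(B, T) = (10 + B)*(18 + T)
O = 318/5 (O = 180 + 10*(-6) + 18*(-47/10) - 47/10*(-6) = 180 - 60 - 423/5 + 141/5 = 318/5 ≈ 63.600)
O**2 = (318/5)**2 = 101124/25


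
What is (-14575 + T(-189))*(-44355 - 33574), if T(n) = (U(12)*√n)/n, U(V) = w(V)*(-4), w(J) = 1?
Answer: 1135815175 - 311716*I*√21/63 ≈ 1.1358e+9 - 22674.0*I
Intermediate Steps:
U(V) = -4 (U(V) = 1*(-4) = -4)
T(n) = -4/√n (T(n) = (-4*√n)/n = -4/√n)
(-14575 + T(-189))*(-44355 - 33574) = (-14575 - (-4)*I*√21/63)*(-44355 - 33574) = (-14575 - (-4)*I*√21/63)*(-77929) = (-14575 + 4*I*√21/63)*(-77929) = 1135815175 - 311716*I*√21/63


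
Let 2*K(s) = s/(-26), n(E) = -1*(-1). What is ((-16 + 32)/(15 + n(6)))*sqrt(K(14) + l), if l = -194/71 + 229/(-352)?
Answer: I*sqrt(24094754398)/81224 ≈ 1.9111*I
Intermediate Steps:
n(E) = 1
K(s) = -s/52 (K(s) = (s/(-26))/2 = (s*(-1/26))/2 = (-s/26)/2 = -s/52)
l = -84547/24992 (l = -194*1/71 + 229*(-1/352) = -194/71 - 229/352 = -84547/24992 ≈ -3.3830)
((-16 + 32)/(15 + n(6)))*sqrt(K(14) + l) = ((-16 + 32)/(15 + 1))*sqrt(-1/52*14 - 84547/24992) = (16/16)*sqrt(-7/26 - 84547/24992) = (16*(1/16))*sqrt(-1186583/324896) = 1*(I*sqrt(24094754398)/81224) = I*sqrt(24094754398)/81224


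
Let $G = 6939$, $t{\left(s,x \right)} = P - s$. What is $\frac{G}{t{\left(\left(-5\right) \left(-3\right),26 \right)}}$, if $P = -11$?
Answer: $- \frac{6939}{26} \approx -266.88$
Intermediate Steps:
$t{\left(s,x \right)} = -11 - s$
$\frac{G}{t{\left(\left(-5\right) \left(-3\right),26 \right)}} = \frac{6939}{-11 - \left(-5\right) \left(-3\right)} = \frac{6939}{-11 - 15} = \frac{6939}{-26} = 6939 \left(- \frac{1}{26}\right) = - \frac{6939}{26}$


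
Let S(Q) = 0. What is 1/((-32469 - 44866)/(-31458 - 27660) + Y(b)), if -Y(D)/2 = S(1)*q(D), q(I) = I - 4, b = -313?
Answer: 59118/77335 ≈ 0.76444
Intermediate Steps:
q(I) = -4 + I
Y(D) = 0 (Y(D) = -0*(-4 + D) = -2*0 = 0)
1/((-32469 - 44866)/(-31458 - 27660) + Y(b)) = 1/((-32469 - 44866)/(-31458 - 27660) + 0) = 1/(-77335/(-59118) + 0) = 1/(-77335*(-1/59118) + 0) = 1/(77335/59118 + 0) = 1/(77335/59118) = 59118/77335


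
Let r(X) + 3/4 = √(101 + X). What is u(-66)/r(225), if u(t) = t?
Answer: -792/5207 - 1056*√326/5207 ≈ -3.8138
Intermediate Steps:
r(X) = -¾ + √(101 + X)
u(-66)/r(225) = -66/(-¾ + √(101 + 225)) = -66/(-¾ + √326)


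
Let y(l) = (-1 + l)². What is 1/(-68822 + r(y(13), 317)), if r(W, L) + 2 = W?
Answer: -1/68680 ≈ -1.4560e-5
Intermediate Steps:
r(W, L) = -2 + W
1/(-68822 + r(y(13), 317)) = 1/(-68822 + (-2 + (-1 + 13)²)) = 1/(-68822 + (-2 + 12²)) = 1/(-68822 + (-2 + 144)) = 1/(-68822 + 142) = 1/(-68680) = -1/68680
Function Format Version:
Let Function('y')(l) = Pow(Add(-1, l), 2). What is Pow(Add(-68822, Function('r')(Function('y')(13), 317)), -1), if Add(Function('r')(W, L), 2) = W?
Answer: Rational(-1, 68680) ≈ -1.4560e-5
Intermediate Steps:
Function('r')(W, L) = Add(-2, W)
Pow(Add(-68822, Function('r')(Function('y')(13), 317)), -1) = Pow(Add(-68822, Add(-2, Pow(Add(-1, 13), 2))), -1) = Pow(Add(-68822, Add(-2, Pow(12, 2))), -1) = Pow(Add(-68822, Add(-2, 144)), -1) = Pow(Add(-68822, 142), -1) = Pow(-68680, -1) = Rational(-1, 68680)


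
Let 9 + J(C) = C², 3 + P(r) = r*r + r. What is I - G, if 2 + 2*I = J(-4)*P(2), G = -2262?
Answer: 4543/2 ≈ 2271.5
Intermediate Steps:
P(r) = -3 + r + r² (P(r) = -3 + (r*r + r) = -3 + (r² + r) = -3 + (r + r²) = -3 + r + r²)
J(C) = -9 + C²
I = 19/2 (I = -1 + ((-9 + (-4)²)*(-3 + 2 + 2²))/2 = -1 + ((-9 + 16)*(-3 + 2 + 4))/2 = -1 + (7*3)/2 = -1 + (½)*21 = -1 + 21/2 = 19/2 ≈ 9.5000)
I - G = 19/2 - 1*(-2262) = 19/2 + 2262 = 4543/2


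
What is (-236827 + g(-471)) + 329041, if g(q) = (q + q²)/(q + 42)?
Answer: 13112812/143 ≈ 91698.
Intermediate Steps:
g(q) = (q + q²)/(42 + q)
(-236827 + g(-471)) + 329041 = (-236827 - 471*(1 - 471)/(42 - 471)) + 329041 = (-236827 - 471*(-470)/(-429)) + 329041 = (-236827 - 471*(-1/429)*(-470)) + 329041 = (-236827 - 73790/143) + 329041 = -33940051/143 + 329041 = 13112812/143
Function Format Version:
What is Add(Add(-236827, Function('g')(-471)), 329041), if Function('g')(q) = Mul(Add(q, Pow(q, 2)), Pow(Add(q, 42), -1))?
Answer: Rational(13112812, 143) ≈ 91698.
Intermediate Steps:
Function('g')(q) = Mul(Pow(Add(42, q), -1), Add(q, Pow(q, 2))) (Function('g')(q) = Mul(Add(q, Pow(q, 2)), Pow(Add(42, q), -1)) = Mul(Pow(Add(42, q), -1), Add(q, Pow(q, 2))))
Add(Add(-236827, Function('g')(-471)), 329041) = Add(Add(-236827, Mul(-471, Pow(Add(42, -471), -1), Add(1, -471))), 329041) = Add(Add(-236827, Mul(-471, Pow(-429, -1), -470)), 329041) = Add(Add(-236827, Mul(-471, Rational(-1, 429), -470)), 329041) = Add(Add(-236827, Rational(-73790, 143)), 329041) = Add(Rational(-33940051, 143), 329041) = Rational(13112812, 143)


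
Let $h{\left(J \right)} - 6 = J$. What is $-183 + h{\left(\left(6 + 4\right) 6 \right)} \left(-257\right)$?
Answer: $-17145$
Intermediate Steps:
$h{\left(J \right)} = 6 + J$
$-183 + h{\left(\left(6 + 4\right) 6 \right)} \left(-257\right) = -183 + \left(6 + \left(6 + 4\right) 6\right) \left(-257\right) = -183 + \left(6 + 10 \cdot 6\right) \left(-257\right) = -183 + \left(6 + 60\right) \left(-257\right) = -183 + 66 \left(-257\right) = -183 - 16962 = -17145$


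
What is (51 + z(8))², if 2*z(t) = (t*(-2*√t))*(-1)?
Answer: 3113 + 1632*√2 ≈ 5421.0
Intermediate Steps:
z(t) = t^(3/2) (z(t) = ((t*(-2*√t))*(-1))/2 = (-2*t^(3/2)*(-1))/2 = (2*t^(3/2))/2 = t^(3/2))
(51 + z(8))² = (51 + 8^(3/2))² = (51 + 16*√2)²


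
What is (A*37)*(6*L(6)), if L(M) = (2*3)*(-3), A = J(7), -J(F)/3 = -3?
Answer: -35964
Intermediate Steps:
J(F) = 9 (J(F) = -3*(-3) = 9)
A = 9
L(M) = -18 (L(M) = 6*(-3) = -18)
(A*37)*(6*L(6)) = (9*37)*(6*(-18)) = 333*(-108) = -35964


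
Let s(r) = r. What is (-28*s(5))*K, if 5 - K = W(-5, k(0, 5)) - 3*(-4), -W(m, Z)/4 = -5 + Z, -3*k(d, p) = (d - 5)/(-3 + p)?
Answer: 9940/3 ≈ 3313.3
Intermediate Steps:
k(d, p) = -(-5 + d)/(3*(-3 + p)) (k(d, p) = -(d - 5)/(3*(-3 + p)) = -(-5 + d)/(3*(-3 + p)))
W(m, Z) = 20 - 4*Z (W(m, Z) = -4*(-5 + Z) = 20 - 4*Z)
K = -71/3 (K = 5 - ((20 - 4*(5 - 1*0)/(3*(-3 + 5))) - 3*(-4)) = 5 - ((20 - 4*(5 + 0)/(3*2)) + 12) = 5 - ((20 - 4*5/(3*2)) + 12) = 5 - ((20 - 4*⅚) + 12) = 5 - ((20 - 10/3) + 12) = 5 - (50/3 + 12) = 5 - 1*86/3 = 5 - 86/3 = -71/3 ≈ -23.667)
(-28*s(5))*K = -28*5*(-71/3) = -140*(-71/3) = 9940/3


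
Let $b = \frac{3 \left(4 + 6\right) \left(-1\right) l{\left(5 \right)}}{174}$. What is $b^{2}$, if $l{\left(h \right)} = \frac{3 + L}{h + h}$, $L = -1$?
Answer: $\frac{1}{841} \approx 0.0011891$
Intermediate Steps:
$l{\left(h \right)} = \frac{1}{h}$ ($l{\left(h \right)} = \frac{3 - 1}{h + h} = \frac{2}{2 h} = 2 \frac{1}{2 h} = \frac{1}{h}$)
$b = - \frac{1}{29}$ ($b = \frac{3 \left(4 + 6\right) \left(-1\right) \frac{1}{5}}{174} = 3 \cdot 10 \left(-1\right) \frac{1}{5} \cdot \frac{1}{174} = 30 \left(-1\right) \frac{1}{5} \cdot \frac{1}{174} = \left(-30\right) \frac{1}{5} \cdot \frac{1}{174} = \left(-6\right) \frac{1}{174} = - \frac{1}{29} \approx -0.034483$)
$b^{2} = \left(- \frac{1}{29}\right)^{2} = \frac{1}{841}$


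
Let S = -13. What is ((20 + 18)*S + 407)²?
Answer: 7569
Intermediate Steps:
((20 + 18)*S + 407)² = ((20 + 18)*(-13) + 407)² = (38*(-13) + 407)² = (-494 + 407)² = (-87)² = 7569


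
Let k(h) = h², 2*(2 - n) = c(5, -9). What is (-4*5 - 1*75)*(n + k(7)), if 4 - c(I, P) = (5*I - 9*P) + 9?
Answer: -20235/2 ≈ -10118.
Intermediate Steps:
c(I, P) = -5 - 5*I + 9*P (c(I, P) = 4 - ((5*I - 9*P) + 9) = 4 - ((-9*P + 5*I) + 9) = 4 - (9 - 9*P + 5*I) = 4 + (-9 - 5*I + 9*P) = -5 - 5*I + 9*P)
n = 115/2 (n = 2 - (-5 - 5*5 + 9*(-9))/2 = 2 - (-5 - 25 - 81)/2 = 2 - ½*(-111) = 2 + 111/2 = 115/2 ≈ 57.500)
(-4*5 - 1*75)*(n + k(7)) = (-4*5 - 1*75)*(115/2 + 7²) = (-20 - 75)*(115/2 + 49) = -95*213/2 = -20235/2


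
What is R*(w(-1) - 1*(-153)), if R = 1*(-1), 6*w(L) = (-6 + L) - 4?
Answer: -907/6 ≈ -151.17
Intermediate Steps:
w(L) = -5/3 + L/6 (w(L) = ((-6 + L) - 4)/6 = (-10 + L)/6 = -5/3 + L/6)
R = -1
R*(w(-1) - 1*(-153)) = -((-5/3 + (⅙)*(-1)) - 1*(-153)) = -((-5/3 - ⅙) + 153) = -(-11/6 + 153) = -1*907/6 = -907/6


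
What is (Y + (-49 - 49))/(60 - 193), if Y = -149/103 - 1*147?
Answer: 1336/721 ≈ 1.8530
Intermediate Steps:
Y = -15290/103 (Y = -149*1/103 - 147 = -149/103 - 147 = -15290/103 ≈ -148.45)
(Y + (-49 - 49))/(60 - 193) = (-15290/103 + (-49 - 49))/(60 - 193) = (-15290/103 - 98)/(-133) = -25384/103*(-1/133) = 1336/721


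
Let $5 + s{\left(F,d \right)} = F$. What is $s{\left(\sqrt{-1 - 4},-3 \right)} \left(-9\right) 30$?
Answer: $1350 - 270 i \sqrt{5} \approx 1350.0 - 603.74 i$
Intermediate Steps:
$s{\left(F,d \right)} = -5 + F$
$s{\left(\sqrt{-1 - 4},-3 \right)} \left(-9\right) 30 = \left(-5 + \sqrt{-1 - 4}\right) \left(-9\right) 30 = \left(-5 + \sqrt{-5}\right) \left(-9\right) 30 = \left(-5 + i \sqrt{5}\right) \left(-9\right) 30 = \left(45 - 9 i \sqrt{5}\right) 30 = 1350 - 270 i \sqrt{5}$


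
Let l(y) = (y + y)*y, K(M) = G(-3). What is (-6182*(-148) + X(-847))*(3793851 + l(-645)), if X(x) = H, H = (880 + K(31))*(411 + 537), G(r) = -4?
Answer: 8073973590984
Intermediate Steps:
K(M) = -4
H = 830448 (H = (880 - 4)*(411 + 537) = 876*948 = 830448)
X(x) = 830448
l(y) = 2*y**2 (l(y) = (2*y)*y = 2*y**2)
(-6182*(-148) + X(-847))*(3793851 + l(-645)) = (-6182*(-148) + 830448)*(3793851 + 2*(-645)**2) = (914936 + 830448)*(3793851 + 2*416025) = 1745384*(3793851 + 832050) = 1745384*4625901 = 8073973590984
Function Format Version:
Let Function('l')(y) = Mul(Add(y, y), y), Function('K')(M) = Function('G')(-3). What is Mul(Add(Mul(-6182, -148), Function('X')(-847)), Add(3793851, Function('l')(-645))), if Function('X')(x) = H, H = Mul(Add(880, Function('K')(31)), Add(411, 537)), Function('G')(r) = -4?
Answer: 8073973590984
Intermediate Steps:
Function('K')(M) = -4
H = 830448 (H = Mul(Add(880, -4), Add(411, 537)) = Mul(876, 948) = 830448)
Function('X')(x) = 830448
Function('l')(y) = Mul(2, Pow(y, 2)) (Function('l')(y) = Mul(Mul(2, y), y) = Mul(2, Pow(y, 2)))
Mul(Add(Mul(-6182, -148), Function('X')(-847)), Add(3793851, Function('l')(-645))) = Mul(Add(Mul(-6182, -148), 830448), Add(3793851, Mul(2, Pow(-645, 2)))) = Mul(Add(914936, 830448), Add(3793851, Mul(2, 416025))) = Mul(1745384, Add(3793851, 832050)) = Mul(1745384, 4625901) = 8073973590984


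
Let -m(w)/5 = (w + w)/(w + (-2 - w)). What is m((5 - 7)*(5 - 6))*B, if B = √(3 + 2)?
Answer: 10*√5 ≈ 22.361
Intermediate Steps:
B = √5 ≈ 2.2361
m(w) = 5*w (m(w) = -5*(w + w)/(w + (-2 - w)) = -5*2*w/(-2) = -5*2*w*(-1)/2 = -(-5)*w = 5*w)
m((5 - 7)*(5 - 6))*B = (5*((5 - 7)*(5 - 6)))*√5 = (5*(-2*(-1)))*√5 = (5*2)*√5 = 10*√5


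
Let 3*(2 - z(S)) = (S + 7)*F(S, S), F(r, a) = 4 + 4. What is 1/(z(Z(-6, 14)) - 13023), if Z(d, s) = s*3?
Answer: -3/39455 ≈ -7.6036e-5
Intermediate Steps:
F(r, a) = 8
Z(d, s) = 3*s
z(S) = -50/3 - 8*S/3 (z(S) = 2 - (S + 7)*8/3 = 2 - (7 + S)*8/3 = 2 - (56 + 8*S)/3 = 2 + (-56/3 - 8*S/3) = -50/3 - 8*S/3)
1/(z(Z(-6, 14)) - 13023) = 1/((-50/3 - 8*14) - 13023) = 1/((-50/3 - 8/3*42) - 13023) = 1/((-50/3 - 112) - 13023) = 1/(-386/3 - 13023) = 1/(-39455/3) = -3/39455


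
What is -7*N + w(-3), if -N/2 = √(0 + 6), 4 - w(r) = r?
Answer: 7 + 14*√6 ≈ 41.293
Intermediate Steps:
w(r) = 4 - r
N = -2*√6 (N = -2*√(0 + 6) = -2*√6 ≈ -4.8990)
-7*N + w(-3) = -(-14)*√6 + (4 - 1*(-3)) = 14*√6 + (4 + 3) = 14*√6 + 7 = 7 + 14*√6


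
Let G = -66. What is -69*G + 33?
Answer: 4587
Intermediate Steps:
-69*G + 33 = -69*(-66) + 33 = 4554 + 33 = 4587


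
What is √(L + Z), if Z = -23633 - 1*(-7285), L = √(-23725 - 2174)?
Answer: √(-16348 + I*√25899) ≈ 0.6293 + 127.86*I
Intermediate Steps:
L = I*√25899 (L = √(-25899) = I*√25899 ≈ 160.93*I)
Z = -16348 (Z = -23633 + 7285 = -16348)
√(L + Z) = √(I*√25899 - 16348) = √(-16348 + I*√25899)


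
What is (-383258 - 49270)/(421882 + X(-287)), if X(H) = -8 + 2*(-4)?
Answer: -72088/70311 ≈ -1.0253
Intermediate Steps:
X(H) = -16 (X(H) = -8 - 8 = -16)
(-383258 - 49270)/(421882 + X(-287)) = (-383258 - 49270)/(421882 - 16) = -432528/421866 = -432528*1/421866 = -72088/70311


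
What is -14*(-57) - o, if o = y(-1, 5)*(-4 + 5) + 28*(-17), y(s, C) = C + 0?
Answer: 1269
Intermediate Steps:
y(s, C) = C
o = -471 (o = 5*(-4 + 5) + 28*(-17) = 5*1 - 476 = 5 - 476 = -471)
-14*(-57) - o = -14*(-57) - 1*(-471) = 798 + 471 = 1269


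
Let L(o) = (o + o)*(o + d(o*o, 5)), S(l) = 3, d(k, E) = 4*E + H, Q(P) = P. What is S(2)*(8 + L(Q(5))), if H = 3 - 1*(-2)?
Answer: 924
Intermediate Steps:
H = 5 (H = 3 + 2 = 5)
d(k, E) = 5 + 4*E (d(k, E) = 4*E + 5 = 5 + 4*E)
L(o) = 2*o*(25 + o) (L(o) = (o + o)*(o + (5 + 4*5)) = (2*o)*(o + (5 + 20)) = (2*o)*(o + 25) = (2*o)*(25 + o) = 2*o*(25 + o))
S(2)*(8 + L(Q(5))) = 3*(8 + 2*5*(25 + 5)) = 3*(8 + 2*5*30) = 3*(8 + 300) = 3*308 = 924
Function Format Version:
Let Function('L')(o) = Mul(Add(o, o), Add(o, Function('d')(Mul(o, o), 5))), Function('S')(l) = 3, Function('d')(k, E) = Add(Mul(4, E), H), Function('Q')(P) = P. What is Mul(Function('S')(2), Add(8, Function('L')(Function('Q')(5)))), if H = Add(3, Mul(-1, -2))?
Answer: 924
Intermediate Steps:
H = 5 (H = Add(3, 2) = 5)
Function('d')(k, E) = Add(5, Mul(4, E)) (Function('d')(k, E) = Add(Mul(4, E), 5) = Add(5, Mul(4, E)))
Function('L')(o) = Mul(2, o, Add(25, o)) (Function('L')(o) = Mul(Add(o, o), Add(o, Add(5, Mul(4, 5)))) = Mul(Mul(2, o), Add(o, Add(5, 20))) = Mul(Mul(2, o), Add(o, 25)) = Mul(Mul(2, o), Add(25, o)) = Mul(2, o, Add(25, o)))
Mul(Function('S')(2), Add(8, Function('L')(Function('Q')(5)))) = Mul(3, Add(8, Mul(2, 5, Add(25, 5)))) = Mul(3, Add(8, Mul(2, 5, 30))) = Mul(3, Add(8, 300)) = Mul(3, 308) = 924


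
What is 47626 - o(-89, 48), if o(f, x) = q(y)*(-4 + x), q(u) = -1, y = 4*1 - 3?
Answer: 47670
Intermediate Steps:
y = 1 (y = 4 - 3 = 1)
o(f, x) = 4 - x (o(f, x) = -(-4 + x) = 4 - x)
47626 - o(-89, 48) = 47626 - (4 - 1*48) = 47626 - (4 - 48) = 47626 - 1*(-44) = 47626 + 44 = 47670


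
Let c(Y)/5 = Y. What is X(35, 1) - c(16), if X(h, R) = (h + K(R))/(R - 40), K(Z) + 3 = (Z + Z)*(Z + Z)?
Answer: -1052/13 ≈ -80.923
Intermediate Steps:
K(Z) = -3 + 4*Z² (K(Z) = -3 + (Z + Z)*(Z + Z) = -3 + (2*Z)*(2*Z) = -3 + 4*Z²)
c(Y) = 5*Y
X(h, R) = (-3 + h + 4*R²)/(-40 + R) (X(h, R) = (h + (-3 + 4*R²))/(R - 40) = (-3 + h + 4*R²)/(-40 + R))
X(35, 1) - c(16) = (-3 + 35 + 4*1²)/(-40 + 1) - 5*16 = (-3 + 35 + 4*1)/(-39) - 1*80 = -(-3 + 35 + 4)/39 - 80 = -1/39*36 - 80 = -12/13 - 80 = -1052/13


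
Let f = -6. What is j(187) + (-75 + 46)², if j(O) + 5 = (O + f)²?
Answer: 33597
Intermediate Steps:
j(O) = -5 + (-6 + O)² (j(O) = -5 + (O - 6)² = -5 + (-6 + O)²)
j(187) + (-75 + 46)² = (-5 + (-6 + 187)²) + (-75 + 46)² = (-5 + 181²) + (-29)² = (-5 + 32761) + 841 = 32756 + 841 = 33597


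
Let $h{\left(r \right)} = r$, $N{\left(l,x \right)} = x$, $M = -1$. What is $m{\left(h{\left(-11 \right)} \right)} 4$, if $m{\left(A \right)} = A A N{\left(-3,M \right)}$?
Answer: $-484$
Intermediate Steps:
$m{\left(A \right)} = - A^{2}$ ($m{\left(A \right)} = A A \left(-1\right) = A^{2} \left(-1\right) = - A^{2}$)
$m{\left(h{\left(-11 \right)} \right)} 4 = - \left(-11\right)^{2} \cdot 4 = \left(-1\right) 121 \cdot 4 = \left(-121\right) 4 = -484$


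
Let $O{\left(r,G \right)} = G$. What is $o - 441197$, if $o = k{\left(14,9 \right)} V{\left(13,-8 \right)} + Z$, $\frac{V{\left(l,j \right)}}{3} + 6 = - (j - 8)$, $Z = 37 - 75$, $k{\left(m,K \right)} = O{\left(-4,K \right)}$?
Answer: $-440965$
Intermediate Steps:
$k{\left(m,K \right)} = K$
$Z = -38$ ($Z = 37 - 75 = -38$)
$V{\left(l,j \right)} = 6 - 3 j$ ($V{\left(l,j \right)} = -18 + 3 \left(- (j - 8)\right) = -18 + 3 \left(- (-8 + j)\right) = -18 + 3 \left(8 - j\right) = -18 - \left(-24 + 3 j\right) = 6 - 3 j$)
$o = 232$ ($o = 9 \left(6 - -24\right) - 38 = 9 \left(6 + 24\right) - 38 = 9 \cdot 30 - 38 = 270 - 38 = 232$)
$o - 441197 = 232 - 441197 = -440965$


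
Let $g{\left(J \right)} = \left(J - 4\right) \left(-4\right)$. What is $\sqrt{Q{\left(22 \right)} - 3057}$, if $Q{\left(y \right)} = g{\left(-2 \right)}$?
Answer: $3 i \sqrt{337} \approx 55.073 i$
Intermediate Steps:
$g{\left(J \right)} = 16 - 4 J$ ($g{\left(J \right)} = \left(-4 + J\right) \left(-4\right) = 16 - 4 J$)
$Q{\left(y \right)} = 24$ ($Q{\left(y \right)} = 16 - -8 = 16 + 8 = 24$)
$\sqrt{Q{\left(22 \right)} - 3057} = \sqrt{24 - 3057} = \sqrt{-3033} = 3 i \sqrt{337}$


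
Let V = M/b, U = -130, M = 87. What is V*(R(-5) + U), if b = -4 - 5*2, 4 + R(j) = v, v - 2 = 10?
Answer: 5307/7 ≈ 758.14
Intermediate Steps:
v = 12 (v = 2 + 10 = 12)
R(j) = 8 (R(j) = -4 + 12 = 8)
b = -14 (b = -4 - 10 = -14)
V = -87/14 (V = 87/(-14) = 87*(-1/14) = -87/14 ≈ -6.2143)
V*(R(-5) + U) = -87*(8 - 130)/14 = -87/14*(-122) = 5307/7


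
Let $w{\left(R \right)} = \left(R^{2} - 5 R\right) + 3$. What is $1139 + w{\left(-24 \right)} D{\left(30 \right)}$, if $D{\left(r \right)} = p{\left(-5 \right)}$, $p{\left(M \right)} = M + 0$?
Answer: $-2356$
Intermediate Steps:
$p{\left(M \right)} = M$
$D{\left(r \right)} = -5$
$w{\left(R \right)} = 3 + R^{2} - 5 R$
$1139 + w{\left(-24 \right)} D{\left(30 \right)} = 1139 + \left(3 + \left(-24\right)^{2} - -120\right) \left(-5\right) = 1139 + \left(3 + 576 + 120\right) \left(-5\right) = 1139 + 699 \left(-5\right) = 1139 - 3495 = -2356$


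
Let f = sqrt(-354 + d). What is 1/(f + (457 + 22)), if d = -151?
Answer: 479/229946 - I*sqrt(505)/229946 ≈ 0.0020831 - 9.7728e-5*I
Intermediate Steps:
f = I*sqrt(505) (f = sqrt(-354 - 151) = sqrt(-505) = I*sqrt(505) ≈ 22.472*I)
1/(f + (457 + 22)) = 1/(I*sqrt(505) + (457 + 22)) = 1/(I*sqrt(505) + 479) = 1/(479 + I*sqrt(505))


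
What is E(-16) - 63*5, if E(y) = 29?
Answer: -286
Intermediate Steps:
E(-16) - 63*5 = 29 - 63*5 = 29 - 1*315 = 29 - 315 = -286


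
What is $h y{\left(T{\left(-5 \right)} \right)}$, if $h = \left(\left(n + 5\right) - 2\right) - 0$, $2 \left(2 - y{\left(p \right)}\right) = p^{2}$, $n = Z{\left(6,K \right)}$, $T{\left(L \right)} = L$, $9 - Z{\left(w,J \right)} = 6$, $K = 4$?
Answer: $-63$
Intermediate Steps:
$Z{\left(w,J \right)} = 3$ ($Z{\left(w,J \right)} = 9 - 6 = 3$)
$n = 3$
$y{\left(p \right)} = 2 - \frac{p^{2}}{2}$
$h = 6$ ($h = \left(\left(3 + 5\right) - 2\right) - 0 = \left(8 - 2\right) + 0 = 6 + 0 = 6$)
$h y{\left(T{\left(-5 \right)} \right)} = 6 \left(2 - \frac{\left(-5\right)^{2}}{2}\right) = 6 \left(2 - \frac{25}{2}\right) = 6 \left(- \frac{21}{2}\right) = -63$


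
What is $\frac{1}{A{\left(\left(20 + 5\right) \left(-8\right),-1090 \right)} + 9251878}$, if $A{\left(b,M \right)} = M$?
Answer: $\frac{1}{9250788} \approx 1.081 \cdot 10^{-7}$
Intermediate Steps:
$\frac{1}{A{\left(\left(20 + 5\right) \left(-8\right),-1090 \right)} + 9251878} = \frac{1}{-1090 + 9251878} = \frac{1}{9250788}$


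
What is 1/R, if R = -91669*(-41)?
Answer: 1/3758429 ≈ 2.6607e-7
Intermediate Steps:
R = 3758429 (R = -841*(-4469) = 3758429)
1/R = 1/3758429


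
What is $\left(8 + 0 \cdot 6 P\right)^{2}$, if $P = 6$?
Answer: $64$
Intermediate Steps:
$\left(8 + 0 \cdot 6 P\right)^{2} = \left(8 + 0 \cdot 6 \cdot 6\right)^{2} = \left(8 + 0 \cdot 6\right)^{2} = \left(8 + 0\right)^{2} = 8^{2} = 64$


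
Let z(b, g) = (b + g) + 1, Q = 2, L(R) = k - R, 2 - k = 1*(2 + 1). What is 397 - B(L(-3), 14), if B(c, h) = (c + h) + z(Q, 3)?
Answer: 375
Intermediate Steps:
k = -1 (k = 2 - (2 + 1) = 2 - 3 = -1)
L(R) = -1 - R
z(b, g) = 1 + b + g
B(c, h) = 6 + c + h (B(c, h) = (c + h) + (1 + 2 + 3) = (c + h) + 6 = 6 + c + h)
397 - B(L(-3), 14) = 397 - (6 + (-1 - 1*(-3)) + 14) = 397 - (6 + (-1 + 3) + 14) = 397 - (6 + 2 + 14) = 397 - 1*22 = 397 - 22 = 375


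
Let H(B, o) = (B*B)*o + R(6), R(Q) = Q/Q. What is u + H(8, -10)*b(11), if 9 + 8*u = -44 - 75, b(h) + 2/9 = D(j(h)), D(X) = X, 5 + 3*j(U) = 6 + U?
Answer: -2430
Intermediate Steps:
R(Q) = 1
H(B, o) = 1 + o*B² (H(B, o) = (B*B)*o + 1 = B²*o + 1 = o*B² + 1 = 1 + o*B²)
j(U) = ⅓ + U/3 (j(U) = -5/3 + (6 + U)/3 = -5/3 + (2 + U/3) = ⅓ + U/3)
b(h) = ⅑ + h/3 (b(h) = -2/9 + (⅓ + h/3) = ⅑ + h/3)
u = -16 (u = -9/8 + (-44 - 75)/8 = -9/8 + (⅛)*(-119) = -9/8 - 119/8 = -16)
u + H(8, -10)*b(11) = -16 + (1 - 10*8²)*(⅑ + (⅓)*11) = -16 + (1 - 10*64)*(⅑ + 11/3) = -16 + (1 - 640)*(34/9) = -16 - 639*34/9 = -16 - 2414 = -2430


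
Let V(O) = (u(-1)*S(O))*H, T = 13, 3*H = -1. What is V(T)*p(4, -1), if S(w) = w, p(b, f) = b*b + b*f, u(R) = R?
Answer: 52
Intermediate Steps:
H = -⅓ (H = (⅓)*(-1) = -⅓ ≈ -0.33333)
p(b, f) = b² + b*f
V(O) = O/3 (V(O) = -O*(-⅓) = O/3)
V(T)*p(4, -1) = ((⅓)*13)*(4*(4 - 1)) = 13*(4*3)/3 = (13/3)*12 = 52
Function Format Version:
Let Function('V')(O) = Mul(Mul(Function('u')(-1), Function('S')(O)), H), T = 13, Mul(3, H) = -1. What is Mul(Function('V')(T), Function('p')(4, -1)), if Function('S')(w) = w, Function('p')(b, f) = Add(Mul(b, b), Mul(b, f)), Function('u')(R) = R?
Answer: 52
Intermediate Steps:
H = Rational(-1, 3) (H = Mul(Rational(1, 3), -1) = Rational(-1, 3) ≈ -0.33333)
Function('p')(b, f) = Add(Pow(b, 2), Mul(b, f))
Function('V')(O) = Mul(Rational(1, 3), O) (Function('V')(O) = Mul(Mul(-1, O), Rational(-1, 3)) = Mul(Rational(1, 3), O))
Mul(Function('V')(T), Function('p')(4, -1)) = Mul(Mul(Rational(1, 3), 13), Mul(4, Add(4, -1))) = Mul(Rational(13, 3), Mul(4, 3)) = Mul(Rational(13, 3), 12) = 52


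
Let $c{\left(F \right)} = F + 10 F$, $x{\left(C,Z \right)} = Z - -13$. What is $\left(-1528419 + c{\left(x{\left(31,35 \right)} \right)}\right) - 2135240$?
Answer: $-3663131$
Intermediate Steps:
$x{\left(C,Z \right)} = 13 + Z$ ($x{\left(C,Z \right)} = Z + 13 = 13 + Z$)
$c{\left(F \right)} = 11 F$
$\left(-1528419 + c{\left(x{\left(31,35 \right)} \right)}\right) - 2135240 = \left(-1528419 + 11 \left(13 + 35\right)\right) - 2135240 = \left(-1528419 + 11 \cdot 48\right) - 2135240 = \left(-1528419 + 528\right) - 2135240 = -1527891 - 2135240 = -3663131$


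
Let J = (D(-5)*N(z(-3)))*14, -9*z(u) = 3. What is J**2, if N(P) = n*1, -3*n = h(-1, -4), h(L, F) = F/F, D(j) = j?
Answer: 4900/9 ≈ 544.44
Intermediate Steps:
z(u) = -1/3 (z(u) = -1/9*3 = -1/3)
h(L, F) = 1
n = -1/3 (n = -1/3*1 = -1/3 ≈ -0.33333)
N(P) = -1/3 (N(P) = -1/3*1 = -1/3)
J = 70/3 (J = -5*(-1/3)*14 = (5/3)*14 = 70/3 ≈ 23.333)
J**2 = (70/3)**2 = 4900/9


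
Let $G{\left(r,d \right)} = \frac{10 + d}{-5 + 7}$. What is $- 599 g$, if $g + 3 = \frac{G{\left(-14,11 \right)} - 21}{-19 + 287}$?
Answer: $\frac{975771}{536} \approx 1820.5$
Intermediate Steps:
$G{\left(r,d \right)} = 5 + \frac{d}{2}$ ($G{\left(r,d \right)} = \frac{10 + d}{2} = \left(10 + d\right) \frac{1}{2} = 5 + \frac{d}{2}$)
$g = - \frac{1629}{536}$ ($g = -3 + \frac{\left(5 + \frac{1}{2} \cdot 11\right) - 21}{-19 + 287} = -3 + \frac{\left(5 + \frac{11}{2}\right) - 21}{268} = -3 + \left(\frac{21}{2} - 21\right) \frac{1}{268} = -3 - \frac{21}{536} = - \frac{1629}{536} \approx -3.0392$)
$- 599 g = \left(-599\right) \left(- \frac{1629}{536}\right) = \frac{975771}{536}$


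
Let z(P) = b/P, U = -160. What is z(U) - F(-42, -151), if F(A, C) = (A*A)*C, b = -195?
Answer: 8523687/32 ≈ 2.6637e+5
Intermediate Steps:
F(A, C) = C*A² (F(A, C) = A²*C = C*A²)
z(P) = -195/P
z(U) - F(-42, -151) = -195/(-160) - (-151)*(-42)² = -195*(-1/160) - (-151)*1764 = 39/32 - 1*(-266364) = 39/32 + 266364 = 8523687/32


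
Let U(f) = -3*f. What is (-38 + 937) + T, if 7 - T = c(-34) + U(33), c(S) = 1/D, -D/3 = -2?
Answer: 6029/6 ≈ 1004.8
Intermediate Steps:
D = 6 (D = -3*(-2) = 6)
c(S) = ⅙ (c(S) = 1/6 = ⅙)
T = 635/6 (T = 7 - (⅙ - 3*33) = 7 - (⅙ - 99) = 7 - 1*(-593/6) = 7 + 593/6 = 635/6 ≈ 105.83)
(-38 + 937) + T = (-38 + 937) + 635/6 = 899 + 635/6 = 6029/6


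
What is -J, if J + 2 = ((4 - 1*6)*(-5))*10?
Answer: -98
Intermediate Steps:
J = 98 (J = -2 + ((4 - 1*6)*(-5))*10 = -2 + ((4 - 6)*(-5))*10 = -2 - 2*(-5)*10 = -2 + 10*10 = -2 + 100 = 98)
-J = -1*98 = -98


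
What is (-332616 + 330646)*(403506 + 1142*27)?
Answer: -855649800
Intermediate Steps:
(-332616 + 330646)*(403506 + 1142*27) = -1970*(403506 + 30834) = -1970*434340 = -855649800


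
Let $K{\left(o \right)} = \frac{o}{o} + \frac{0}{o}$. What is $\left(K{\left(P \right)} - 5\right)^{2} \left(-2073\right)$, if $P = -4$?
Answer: $-33168$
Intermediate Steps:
$K{\left(o \right)} = 1$ ($K{\left(o \right)} = 1 + 0 = 1$)
$\left(K{\left(P \right)} - 5\right)^{2} \left(-2073\right) = \left(1 - 5\right)^{2} \left(-2073\right) = \left(-4\right)^{2} \left(-2073\right) = 16 \left(-2073\right) = -33168$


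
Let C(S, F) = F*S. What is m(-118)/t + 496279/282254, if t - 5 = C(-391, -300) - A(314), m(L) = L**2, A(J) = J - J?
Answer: 8878016113/4729972210 ≈ 1.8770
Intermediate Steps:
A(J) = 0
t = 117305 (t = 5 + (-300*(-391) - 1*0) = 5 + (117300 + 0) = 5 + 117300 = 117305)
m(-118)/t + 496279/282254 = (-118)**2/117305 + 496279/282254 = 13924*(1/117305) + 496279*(1/282254) = 13924/117305 + 70897/40322 = 8878016113/4729972210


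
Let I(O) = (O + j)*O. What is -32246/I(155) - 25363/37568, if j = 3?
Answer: -916278799/460020160 ≈ -1.9918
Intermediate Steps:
I(O) = O*(3 + O) (I(O) = (O + 3)*O = (3 + O)*O = O*(3 + O))
-32246/I(155) - 25363/37568 = -32246*1/(155*(3 + 155)) - 25363/37568 = -32246/(155*158) - 25363*1/37568 = -32246/24490 - 25363/37568 = -32246*1/24490 - 25363/37568 = -16123/12245 - 25363/37568 = -916278799/460020160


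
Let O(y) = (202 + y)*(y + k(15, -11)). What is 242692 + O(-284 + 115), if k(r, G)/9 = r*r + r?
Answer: 308395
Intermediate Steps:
k(r, G) = 9*r + 9*r² (k(r, G) = 9*(r*r + r) = 9*(r² + r) = 9*(r + r²) = 9*r + 9*r²)
O(y) = (202 + y)*(2160 + y) (O(y) = (202 + y)*(y + 9*15*(1 + 15)) = (202 + y)*(y + 9*15*16) = (202 + y)*(y + 2160) = (202 + y)*(2160 + y))
242692 + O(-284 + 115) = 242692 + (436320 + (-284 + 115)² + 2362*(-284 + 115)) = 242692 + (436320 + (-169)² + 2362*(-169)) = 242692 + (436320 + 28561 - 399178) = 242692 + 65703 = 308395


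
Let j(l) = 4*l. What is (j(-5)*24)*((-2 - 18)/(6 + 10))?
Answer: 600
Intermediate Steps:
(j(-5)*24)*((-2 - 18)/(6 + 10)) = ((4*(-5))*24)*((-2 - 18)/(6 + 10)) = (-20*24)*(-20/16) = -(-9600)/16 = -480*(-5/4) = 600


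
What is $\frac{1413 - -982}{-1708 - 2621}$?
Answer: $- \frac{2395}{4329} \approx -0.55325$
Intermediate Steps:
$\frac{1413 - -982}{-1708 - 2621} = \frac{1413 + 982}{-4329} = 2395 \left(- \frac{1}{4329}\right) = - \frac{2395}{4329}$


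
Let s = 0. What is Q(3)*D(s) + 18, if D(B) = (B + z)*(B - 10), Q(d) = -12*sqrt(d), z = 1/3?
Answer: 18 + 40*sqrt(3) ≈ 87.282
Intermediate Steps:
z = 1/3 ≈ 0.33333
D(B) = (-10 + B)*(1/3 + B) (D(B) = (B + 1/3)*(B - 10) = (1/3 + B)*(-10 + B) = (-10 + B)*(1/3 + B))
Q(3)*D(s) + 18 = (-12*sqrt(3))*(-10/3 + 0**2 - 29/3*0) + 18 = (-12*sqrt(3))*(-10/3 + 0 + 0) + 18 = -12*sqrt(3)*(-10/3) + 18 = 40*sqrt(3) + 18 = 18 + 40*sqrt(3)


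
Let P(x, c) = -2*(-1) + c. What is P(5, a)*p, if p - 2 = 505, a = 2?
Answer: 2028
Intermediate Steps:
P(x, c) = 2 + c
p = 507 (p = 2 + 505 = 507)
P(5, a)*p = (2 + 2)*507 = 4*507 = 2028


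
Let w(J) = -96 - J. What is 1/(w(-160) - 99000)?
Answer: -1/98936 ≈ -1.0108e-5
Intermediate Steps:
1/(w(-160) - 99000) = 1/((-96 - 1*(-160)) - 99000) = 1/((-96 + 160) - 99000) = 1/(64 - 99000) = 1/(-98936) = -1/98936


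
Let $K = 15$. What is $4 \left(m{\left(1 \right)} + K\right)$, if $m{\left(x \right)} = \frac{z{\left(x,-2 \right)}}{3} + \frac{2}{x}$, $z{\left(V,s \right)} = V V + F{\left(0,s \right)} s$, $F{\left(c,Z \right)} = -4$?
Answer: $80$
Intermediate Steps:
$z{\left(V,s \right)} = V^{2} - 4 s$ ($z{\left(V,s \right)} = V V - 4 s = V^{2} - 4 s$)
$m{\left(x \right)} = \frac{8}{3} + \frac{2}{x} + \frac{x^{2}}{3}$ ($m{\left(x \right)} = \frac{x^{2} - -8}{3} + \frac{2}{x} = \left(x^{2} + 8\right) \frac{1}{3} + \frac{2}{x} = \left(8 + x^{2}\right) \frac{1}{3} + \frac{2}{x} = \left(\frac{8}{3} + \frac{x^{2}}{3}\right) + \frac{2}{x} = \frac{8}{3} + \frac{2}{x} + \frac{x^{2}}{3}$)
$4 \left(m{\left(1 \right)} + K\right) = 4 \left(\frac{6 + 1 \left(8 + 1^{2}\right)}{3 \cdot 1} + 15\right) = 4 \left(\frac{1}{3} \cdot 1 \left(6 + 1 \left(8 + 1\right)\right) + 15\right) = 4 \left(\frac{1}{3} \cdot 1 \left(6 + 1 \cdot 9\right) + 15\right) = 4 \left(\frac{1}{3} \cdot 1 \left(6 + 9\right) + 15\right) = 4 \left(\frac{1}{3} \cdot 1 \cdot 15 + 15\right) = 4 \left(5 + 15\right) = 4 \cdot 20 = 80$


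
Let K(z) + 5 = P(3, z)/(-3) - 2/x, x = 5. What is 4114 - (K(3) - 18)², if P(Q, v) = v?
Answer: 87966/25 ≈ 3518.6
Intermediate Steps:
K(z) = -27/5 - z/3 (K(z) = -5 + (z/(-3) - 2/5) = -5 + (z*(-⅓) - 2*⅕) = -5 + (-z/3 - ⅖) = -5 + (-⅖ - z/3) = -27/5 - z/3)
4114 - (K(3) - 18)² = 4114 - ((-27/5 - ⅓*3) - 18)² = 4114 - ((-27/5 - 1) - 18)² = 4114 - (-32/5 - 18)² = 4114 - (-122/5)² = 4114 - 1*14884/25 = 4114 - 14884/25 = 87966/25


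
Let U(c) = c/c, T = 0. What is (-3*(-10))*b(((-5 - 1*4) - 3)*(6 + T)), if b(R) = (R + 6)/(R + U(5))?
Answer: 1980/71 ≈ 27.887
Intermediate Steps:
U(c) = 1
b(R) = (6 + R)/(1 + R) (b(R) = (R + 6)/(R + 1) = (6 + R)/(1 + R))
(-3*(-10))*b(((-5 - 1*4) - 3)*(6 + T)) = (-3*(-10))*((6 + ((-5 - 1*4) - 3)*(6 + 0))/(1 + ((-5 - 1*4) - 3)*(6 + 0))) = 30*((6 + ((-5 - 4) - 3)*6)/(1 + ((-5 - 4) - 3)*6)) = 30*((6 + (-9 - 3)*6)/(1 + (-9 - 3)*6)) = 30*((6 - 12*6)/(1 - 12*6)) = 30*((6 - 72)/(1 - 72)) = 30*(-66/(-71)) = 30*(-1/71*(-66)) = 30*(66/71) = 1980/71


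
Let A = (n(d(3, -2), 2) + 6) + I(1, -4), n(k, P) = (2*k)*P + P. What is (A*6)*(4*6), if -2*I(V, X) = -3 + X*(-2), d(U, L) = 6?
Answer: 4248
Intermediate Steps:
n(k, P) = P + 2*P*k (n(k, P) = 2*P*k + P = P + 2*P*k)
I(V, X) = 3/2 + X (I(V, X) = -(-3 + X*(-2))/2 = -(-3 - 2*X)/2 = 3/2 + X)
A = 59/2 (A = (2*(1 + 2*6) + 6) + (3/2 - 4) = (2*(1 + 12) + 6) - 5/2 = (2*13 + 6) - 5/2 = (26 + 6) - 5/2 = 32 - 5/2 = 59/2 ≈ 29.500)
(A*6)*(4*6) = ((59/2)*6)*(4*6) = 177*24 = 4248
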